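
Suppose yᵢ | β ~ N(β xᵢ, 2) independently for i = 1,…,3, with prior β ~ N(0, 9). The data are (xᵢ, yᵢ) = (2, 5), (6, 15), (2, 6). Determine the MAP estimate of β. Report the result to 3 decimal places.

log p(β | y) = −Σ(yᵢ − βxᵢ)²/(2·2) − β²/(2·9) + const.
Setting the derivative to zero: Σxᵢ(yᵢ − βxᵢ)/2 − β/9 = 0, so β = Σxᵢyᵢ / (Σxᵢ² + σ²/τ²).
Σxᵢyᵢ = 2·5 + 6·15 + 2·6 = 112; Σxᵢ² = 44; σ²/τ² = 2/9.
β̂_MAP = 112 / (44 + 2/9) = 112/(398/9) = 504/199 ≈ 2.533.

β̂_MAP = 2.533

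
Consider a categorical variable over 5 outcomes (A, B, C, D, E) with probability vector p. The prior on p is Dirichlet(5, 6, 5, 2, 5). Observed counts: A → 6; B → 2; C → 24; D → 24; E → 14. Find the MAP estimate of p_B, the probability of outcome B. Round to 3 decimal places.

MAP estimate of p_B = 0.080

The posterior is Dirichlet(αᵢ + nᵢ) = Dirichlet(11, 8, 29, 26, 19).
For a Dirichlet(a₁,…,a_K) with all aᵢ > 1, the mode has j-th component (aⱼ − 1)/(Σaᵢ − K).
Here Σaᵢ = 93 and K = 5, so p_B = (8 − 1)/(93 − 5) = 7/88 ≈ 0.080.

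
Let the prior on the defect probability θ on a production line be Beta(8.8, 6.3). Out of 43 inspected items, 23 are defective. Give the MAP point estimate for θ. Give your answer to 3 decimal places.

θ̂_MAP = 0.549

Prior: Beta(8.8, 6.3).
Data: 23 successes in 43 trials. The binomial likelihood contributes θ^23(1−θ)^20, so the posterior is Beta(8.8+23, 6.3+20) = Beta(31.8, 26.3).
For Beta(a, b) with a, b > 1 the mode is (a−1)/(a+b−2) = 30.8/56.1 ≈ 0.549.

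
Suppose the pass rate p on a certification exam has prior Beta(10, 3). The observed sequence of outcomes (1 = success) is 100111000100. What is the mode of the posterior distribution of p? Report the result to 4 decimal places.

Prior: Beta(10, 3).
Data: 5 successes in 12 trials (from the sequence). The binomial likelihood contributes p^5(1−p)^7, so the posterior is Beta(10+5, 3+7) = Beta(15, 10).
For Beta(a, b) with a, b > 1 the mode is (a−1)/(a+b−2) = 14/23 ≈ 0.6087.

p̂_MAP = 0.6087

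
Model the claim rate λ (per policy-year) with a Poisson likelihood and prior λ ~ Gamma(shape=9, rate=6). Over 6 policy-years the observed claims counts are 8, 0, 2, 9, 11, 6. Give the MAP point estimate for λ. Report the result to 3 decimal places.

λ̂_MAP = 3.667

Σxᵢ = 8+0+2+9+11+6 = 36, with n = 6.
Posterior ∝ λ^8e^(−6λ) · λ^36e^(−6λ) = λ^44e^(−12λ), i.e. Gamma(shape=45, rate=12).
The mode of a Gamma(a, b) with a ≥ 1 (shape–rate) is (a−1)/b = 44/12 ≈ 3.667.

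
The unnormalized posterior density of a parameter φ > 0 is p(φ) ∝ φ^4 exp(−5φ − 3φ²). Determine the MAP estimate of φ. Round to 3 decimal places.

φ̂_MAP = 0.500

ℓ'(φ) = 4/φ − 5 − 6φ. Setting this to zero and multiplying by φ: 6φ² + 5φ − 4 = 0.
φ = (−5 + √(5² + 4·6·4)) / (2·6) = (−5 + √121) / 12 = (−5 + 11)/12 = 1/2.
ℓ''(φ) = −4/φ² − 6 < 0, confirming a maximum.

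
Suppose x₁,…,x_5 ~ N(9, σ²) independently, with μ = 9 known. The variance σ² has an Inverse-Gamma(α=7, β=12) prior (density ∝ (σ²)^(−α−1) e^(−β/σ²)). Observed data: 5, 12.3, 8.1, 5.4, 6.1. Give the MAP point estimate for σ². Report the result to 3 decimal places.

σ̂²_MAP = 3.480

Sum of squared deviations about the known mean: SS = (5−9)² + (12.3−9)² + (8.1−9)² + (5.4−9)² + (6.1−9)² = 49.07.
The Normal likelihood contributes (σ²)^(−n/2) exp(−SS/(2σ²)), so the posterior is Inverse-Gamma(α + n/2, β + SS/2) = Inverse-Gamma(9.5, 36.535).
The mode of Inverse-Gamma(a, b) is b/(a+1) = 36.535/10.5 ≈ 3.480.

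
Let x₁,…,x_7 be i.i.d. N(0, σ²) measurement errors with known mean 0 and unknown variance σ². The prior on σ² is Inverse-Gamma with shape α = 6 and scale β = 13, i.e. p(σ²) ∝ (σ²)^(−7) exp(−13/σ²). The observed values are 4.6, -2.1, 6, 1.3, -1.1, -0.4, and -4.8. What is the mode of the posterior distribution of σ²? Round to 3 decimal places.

Sum of squared deviations about the known mean: SS = (4.6−0)² + (-2.1−0)² + (6−0)² + (1.3−0)² + (-1.1−0)² + (-0.4−0)² + (-4.8−0)² = 87.67.
The Normal likelihood contributes (σ²)^(−n/2) exp(−SS/(2σ²)), so the posterior is Inverse-Gamma(α + n/2, β + SS/2) = Inverse-Gamma(9.5, 56.835).
The mode of Inverse-Gamma(a, b) is b/(a+1) = 56.835/10.5 ≈ 5.413.

σ̂²_MAP = 5.413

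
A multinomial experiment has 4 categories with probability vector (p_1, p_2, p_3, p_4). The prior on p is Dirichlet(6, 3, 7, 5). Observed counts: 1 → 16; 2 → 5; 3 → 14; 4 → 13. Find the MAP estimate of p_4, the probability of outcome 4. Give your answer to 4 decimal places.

MAP estimate: 0.2615

The posterior is Dirichlet(αᵢ + nᵢ) = Dirichlet(22, 8, 21, 18).
For a Dirichlet(a₁,…,a_K) with all aᵢ > 1, the mode has j-th component (aⱼ − 1)/(Σaᵢ − K).
Here Σaᵢ = 69 and K = 4, so p_4 = (18 − 1)/(69 − 4) = 17/65 ≈ 0.2615.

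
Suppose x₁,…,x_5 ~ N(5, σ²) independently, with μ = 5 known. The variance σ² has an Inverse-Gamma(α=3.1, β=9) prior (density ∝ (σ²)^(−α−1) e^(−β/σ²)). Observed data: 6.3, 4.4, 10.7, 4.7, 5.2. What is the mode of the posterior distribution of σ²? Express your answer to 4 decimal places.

Sum of squared deviations about the known mean: SS = (6.3−5)² + (4.4−5)² + (10.7−5)² + (4.7−5)² + (5.2−5)² = 34.67.
The Normal likelihood contributes (σ²)^(−n/2) exp(−SS/(2σ²)), so the posterior is Inverse-Gamma(α + n/2, β + SS/2) = Inverse-Gamma(5.6, 26.335).
The mode of Inverse-Gamma(a, b) is b/(a+1) = 26.335/6.6 ≈ 3.9902.

σ̂²_MAP = 3.9902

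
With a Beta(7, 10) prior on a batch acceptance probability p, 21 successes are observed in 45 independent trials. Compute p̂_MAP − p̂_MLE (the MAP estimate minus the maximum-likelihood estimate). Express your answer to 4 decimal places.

MAP − MLE = -0.0167

Posterior is Beta(28, 34); MAP = (28−1)/(62−2) = 27/60 ≈ 0.45000.
MLE ignores the prior: p̂_MLE = k/n = 21/45 ≈ 0.46667.
Difference = 27/60 − 21/45 = -1/60 ≈ -0.0167.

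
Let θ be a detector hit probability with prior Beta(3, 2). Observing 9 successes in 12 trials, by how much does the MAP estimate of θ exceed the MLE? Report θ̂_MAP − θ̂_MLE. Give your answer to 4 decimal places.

MAP − MLE = -0.0167

Posterior is Beta(12, 5); MAP = (12−1)/(17−2) = 11/15 ≈ 0.73333.
MLE ignores the prior: θ̂_MLE = k/n = 9/12 ≈ 0.75000.
Difference = 11/15 − 9/12 = -1/60 ≈ -0.0167.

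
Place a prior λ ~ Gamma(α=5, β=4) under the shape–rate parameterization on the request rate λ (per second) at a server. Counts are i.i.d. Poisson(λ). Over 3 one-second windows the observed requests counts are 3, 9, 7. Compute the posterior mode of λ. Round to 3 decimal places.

Σxᵢ = 3+9+7 = 19, with n = 3.
Posterior ∝ λ^4e^(−4λ) · λ^19e^(−3λ) = λ^23e^(−7λ), i.e. Gamma(shape=24, rate=7).
The mode of a Gamma(a, b) with a ≥ 1 (shape–rate) is (a−1)/b = 23/7 ≈ 3.286.

λ̂_MAP = 3.286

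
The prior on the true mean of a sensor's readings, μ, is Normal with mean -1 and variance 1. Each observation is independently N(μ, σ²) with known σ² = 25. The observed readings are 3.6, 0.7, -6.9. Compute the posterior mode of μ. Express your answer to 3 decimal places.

n = 3; x̄ = (3.6 + 0.7 + (-6.9))/3 = -2.6/3 = -13/15 ≈ -0.8667.
For a Normal prior and Normal likelihood with known variance, the posterior is Normal; its mode equals its mean, the precision-weighted average.
Prior precision 1/σ₀² = 1/1 = 1; data precision n/σ² = 3/25 = 0.12.
μ̂ = (1·(-1) + 0.12·(-13/15)) / (1 + 0.12) = (-1.104)/1.12 = -69/70 ≈ -0.986.

μ̂_MAP = -0.986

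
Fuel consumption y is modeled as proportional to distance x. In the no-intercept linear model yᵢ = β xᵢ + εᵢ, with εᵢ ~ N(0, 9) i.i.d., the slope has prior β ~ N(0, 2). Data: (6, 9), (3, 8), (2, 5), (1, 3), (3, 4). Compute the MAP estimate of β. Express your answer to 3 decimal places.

log p(β | y) = −Σ(yᵢ − βxᵢ)²/(2·9) − β²/(2·2) + const.
Setting the derivative to zero: Σxᵢ(yᵢ − βxᵢ)/9 − β/2 = 0, so β = Σxᵢyᵢ / (Σxᵢ² + σ²/τ²).
Σxᵢyᵢ = 6·9 + 3·8 + 2·5 + 1·3 + 3·4 = 103; Σxᵢ² = 59; σ²/τ² = 4.5.
β̂_MAP = 103 / (59 + 4.5) = 103/63.5 ≈ 1.622.

β̂_MAP = 1.622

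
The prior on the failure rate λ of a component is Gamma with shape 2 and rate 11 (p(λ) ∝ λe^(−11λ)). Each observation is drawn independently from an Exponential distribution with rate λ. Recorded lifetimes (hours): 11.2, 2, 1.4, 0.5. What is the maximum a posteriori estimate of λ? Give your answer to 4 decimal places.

λ̂_MAP = 0.1916

The Exponential(rate=λ) likelihood is ∝ λ^n e^(−λΣtᵢ). Here n = 4 and Σtᵢ = 11.2 + 2 + 1.4 + 0.5 = 15.1.
Posterior ∝ λe^(−11λ) · λ^4e^(−15.1λ) = λ^5e^(−26.1λ), i.e. Gamma(6, 26.1).
Mode = (a−1)/b = 5/26.1 ≈ 0.1916.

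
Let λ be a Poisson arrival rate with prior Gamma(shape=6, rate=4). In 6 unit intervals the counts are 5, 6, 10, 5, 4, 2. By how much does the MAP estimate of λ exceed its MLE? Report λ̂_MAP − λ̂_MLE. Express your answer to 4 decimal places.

Σxᵢ = 32. Posterior is Gamma(38, 10); MAP = (38−1)/10 = 37/10 ≈ 3.70000.
MLE = x̄ = 32/6 ≈ 5.33333.
Difference = 37/10 − 32/6 = -49/30 ≈ -1.6333.

MAP − MLE = -1.6333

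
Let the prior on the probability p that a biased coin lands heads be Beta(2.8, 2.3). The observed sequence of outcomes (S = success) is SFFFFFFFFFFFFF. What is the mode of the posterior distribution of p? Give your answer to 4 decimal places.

p̂_MAP = 0.1637

Prior: Beta(2.8, 2.3).
Data: 1 success in 14 trials (from the sequence). The binomial likelihood contributes p(1−p)^13, so the posterior is Beta(2.8+1, 2.3+13) = Beta(3.8, 15.3).
For Beta(a, b) with a, b > 1 the mode is (a−1)/(a+b−2) = 2.8/17.1 ≈ 0.1637.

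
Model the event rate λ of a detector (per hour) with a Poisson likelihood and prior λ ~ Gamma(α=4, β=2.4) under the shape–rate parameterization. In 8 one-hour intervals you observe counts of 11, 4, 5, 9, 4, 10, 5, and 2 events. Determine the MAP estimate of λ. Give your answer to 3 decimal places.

Σxᵢ = 11+4+5+9+4+10+5+2 = 50, with n = 8.
Posterior ∝ λ^3e^(−2.4λ) · λ^50e^(−8λ) = λ^53e^(−10.4λ), i.e. Gamma(shape=54, rate=10.4).
The mode of a Gamma(a, b) with a ≥ 1 (shape–rate) is (a−1)/b = 53/10.4 ≈ 5.096.

λ̂_MAP = 5.096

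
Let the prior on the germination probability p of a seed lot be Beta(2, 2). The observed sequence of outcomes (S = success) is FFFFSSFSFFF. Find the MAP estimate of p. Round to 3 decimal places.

Prior: Beta(2, 2).
Data: 3 successes in 11 trials (from the sequence). The binomial likelihood contributes p^3(1−p)^8, so the posterior is Beta(2+3, 2+8) = Beta(5, 10).
For Beta(a, b) with a, b > 1 the mode is (a−1)/(a+b−2) = 4/13 ≈ 0.308.

p̂_MAP = 0.308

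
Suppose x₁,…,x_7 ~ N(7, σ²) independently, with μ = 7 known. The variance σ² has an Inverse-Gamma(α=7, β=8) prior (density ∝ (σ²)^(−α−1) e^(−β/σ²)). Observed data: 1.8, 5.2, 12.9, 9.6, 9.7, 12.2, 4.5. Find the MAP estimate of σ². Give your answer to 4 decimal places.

Sum of squared deviations about the known mean: SS = (1.8−7)² + (5.2−7)² + (12.9−7)² + (9.6−7)² + (9.7−7)² + (12.2−7)² + (4.5−7)² = 112.43.
The Normal likelihood contributes (σ²)^(−n/2) exp(−SS/(2σ²)), so the posterior is Inverse-Gamma(α + n/2, β + SS/2) = Inverse-Gamma(10.5, 64.215).
The mode of Inverse-Gamma(a, b) is b/(a+1) = 64.215/11.5 ≈ 5.5839.

σ̂²_MAP = 5.5839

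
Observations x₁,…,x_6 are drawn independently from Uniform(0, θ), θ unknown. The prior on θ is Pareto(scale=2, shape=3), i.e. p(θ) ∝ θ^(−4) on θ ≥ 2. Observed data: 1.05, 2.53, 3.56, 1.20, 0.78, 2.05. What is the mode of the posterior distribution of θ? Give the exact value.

The Uniform(0, θ) likelihood is θ^(−n) for θ ≥ max(xᵢ), zero otherwise. Here max(xᵢ) = 3.56.
Posterior ∝ θ^(−4) · θ^(−6) = θ^(−10) on θ ≥ max(2, 3.56) = 3.56.
This density is strictly decreasing in θ, so the posterior mode lies at the lower boundary of the support.

θ̂_MAP = 3.56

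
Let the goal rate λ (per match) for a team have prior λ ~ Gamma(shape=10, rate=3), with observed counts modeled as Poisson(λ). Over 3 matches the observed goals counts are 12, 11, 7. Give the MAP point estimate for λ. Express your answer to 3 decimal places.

Σxᵢ = 12+11+7 = 30, with n = 3.
Posterior ∝ λ^9e^(−3λ) · λ^30e^(−3λ) = λ^39e^(−6λ), i.e. Gamma(shape=40, rate=6).
The mode of a Gamma(a, b) with a ≥ 1 (shape–rate) is (a−1)/b = 39/6 ≈ 6.500.

λ̂_MAP = 6.500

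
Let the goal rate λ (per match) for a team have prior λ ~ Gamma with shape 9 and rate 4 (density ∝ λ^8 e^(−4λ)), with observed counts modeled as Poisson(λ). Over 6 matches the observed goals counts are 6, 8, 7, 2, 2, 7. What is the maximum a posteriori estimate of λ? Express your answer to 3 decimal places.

Σxᵢ = 6+8+7+2+2+7 = 32, with n = 6.
Posterior ∝ λ^8e^(−4λ) · λ^32e^(−6λ) = λ^40e^(−10λ), i.e. Gamma(shape=41, rate=10).
The mode of a Gamma(a, b) with a ≥ 1 (shape–rate) is (a−1)/b = 40/10 ≈ 4.000.

λ̂_MAP = 4.000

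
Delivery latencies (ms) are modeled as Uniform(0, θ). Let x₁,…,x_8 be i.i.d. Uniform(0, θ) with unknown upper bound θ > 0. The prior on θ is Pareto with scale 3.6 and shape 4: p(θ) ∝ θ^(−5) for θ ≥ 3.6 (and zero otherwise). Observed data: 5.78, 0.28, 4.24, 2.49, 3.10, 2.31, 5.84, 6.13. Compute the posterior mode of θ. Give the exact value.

θ̂_MAP = 6.13

The Uniform(0, θ) likelihood is θ^(−n) for θ ≥ max(xᵢ), zero otherwise. Here max(xᵢ) = 6.13.
Posterior ∝ θ^(−5) · θ^(−8) = θ^(−13) on θ ≥ max(3.6, 6.13) = 6.13.
This density is strictly decreasing in θ, so the posterior mode lies at the lower boundary of the support.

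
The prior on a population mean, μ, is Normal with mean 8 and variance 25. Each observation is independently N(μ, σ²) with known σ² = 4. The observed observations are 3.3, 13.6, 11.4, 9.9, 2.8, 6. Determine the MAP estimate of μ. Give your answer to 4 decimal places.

n = 6; x̄ = (3.3 + 13.6 + 11.4 + 9.9 + 2.8 + 6)/6 = 47/6 = 47/6 ≈ 7.8333.
For a Normal prior and Normal likelihood with known variance, the posterior is Normal; its mode equals its mean, the precision-weighted average.
Prior precision 1/σ₀² = 1/25 = 0.04; data precision n/σ² = 6/4 = 1.5.
μ̂ = (0.04·8 + 1.5·(47/6)) / (0.04 + 1.5) = 12.07/1.54 = 1207/154 ≈ 7.8377.

μ̂_MAP = 7.8377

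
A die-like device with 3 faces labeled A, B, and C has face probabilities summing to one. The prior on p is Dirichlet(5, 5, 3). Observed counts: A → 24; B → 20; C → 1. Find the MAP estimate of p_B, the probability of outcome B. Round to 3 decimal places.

MAP estimate of p_B = 0.436

The posterior is Dirichlet(αᵢ + nᵢ) = Dirichlet(29, 25, 4).
For a Dirichlet(a₁,…,a_K) with all aᵢ > 1, the mode has j-th component (aⱼ − 1)/(Σaᵢ − K).
Here Σaᵢ = 58 and K = 3, so p_B = (25 − 1)/(58 − 3) = 24/55 ≈ 0.436.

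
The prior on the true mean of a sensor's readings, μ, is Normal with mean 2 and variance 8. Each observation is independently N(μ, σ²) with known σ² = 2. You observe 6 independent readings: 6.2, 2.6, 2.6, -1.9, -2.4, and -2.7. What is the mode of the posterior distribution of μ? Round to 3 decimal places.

μ̂_MAP = 0.784

n = 6; x̄ = (6.2 + 2.6 + 2.6 + (-1.9) + (-2.4) + (-2.7))/6 = 4.4/6 = 11/15 ≈ 0.7333.
For a Normal prior and Normal likelihood with known variance, the posterior is Normal; its mode equals its mean, the precision-weighted average.
Prior precision 1/σ₀² = 1/8 = 0.125; data precision n/σ² = 6/2 = 3.
μ̂ = (0.125·2 + 3·(11/15)) / (0.125 + 3) = 2.45/3.125 = 0.784.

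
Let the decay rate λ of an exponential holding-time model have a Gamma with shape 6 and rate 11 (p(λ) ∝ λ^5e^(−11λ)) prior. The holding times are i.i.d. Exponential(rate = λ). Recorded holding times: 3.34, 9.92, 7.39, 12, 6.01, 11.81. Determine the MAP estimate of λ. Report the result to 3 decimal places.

λ̂_MAP = 0.179

The Exponential(rate=λ) likelihood is ∝ λ^n e^(−λΣtᵢ). Here n = 6 and Σtᵢ = 3.34 + 9.92 + 7.39 + 12 + 6.01 + 11.81 = 50.47.
Posterior ∝ λ^5e^(−11λ) · λ^6e^(−50.47λ) = λ^11e^(−61.47λ), i.e. Gamma(12, 61.47).
Mode = (a−1)/b = 11/61.47 ≈ 0.179.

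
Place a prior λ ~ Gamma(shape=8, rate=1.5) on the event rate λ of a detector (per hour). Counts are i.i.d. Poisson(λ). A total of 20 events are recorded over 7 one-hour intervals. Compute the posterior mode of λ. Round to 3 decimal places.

λ̂_MAP = 3.176

Σxᵢ = 20, n = 7.
Posterior ∝ λ^7e^(−1.5λ) · λ^20e^(−7λ) = λ^27e^(−8.5λ), i.e. Gamma(shape=28, rate=8.5).
The mode of a Gamma(a, b) with a ≥ 1 (shape–rate) is (a−1)/b = 27/8.5 ≈ 3.176.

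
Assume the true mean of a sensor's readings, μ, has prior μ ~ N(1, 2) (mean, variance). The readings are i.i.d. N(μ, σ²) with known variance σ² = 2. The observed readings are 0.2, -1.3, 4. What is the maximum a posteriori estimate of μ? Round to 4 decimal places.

n = 3; x̄ = (0.2 + (-1.3) + 4)/3 = 2.9/3 = 29/30 ≈ 0.9667.
For a Normal prior and Normal likelihood with known variance, the posterior is Normal; its mode equals its mean, the precision-weighted average.
Prior precision 1/σ₀² = 1/2 = 0.5; data precision n/σ² = 3/2 = 1.5.
μ̂ = (0.5·1 + 1.5·(29/30)) / (0.5 + 1.5) = 1.95/2 = 0.9750.

μ̂_MAP = 0.9750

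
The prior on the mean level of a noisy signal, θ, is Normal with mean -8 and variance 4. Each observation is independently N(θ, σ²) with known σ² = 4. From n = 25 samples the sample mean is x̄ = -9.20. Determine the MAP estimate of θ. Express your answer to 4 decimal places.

θ̂_MAP = -9.1538

n = 25, x̄ = -9.20.
For a Normal prior and Normal likelihood with known variance, the posterior is Normal; its mode equals its mean, the precision-weighted average.
Prior precision 1/σ₀² = 1/4 = 0.25; data precision n/σ² = 25/4 = 6.25.
θ̂ = (0.25·(-8) + 6.25·(-9.2)) / (0.25 + 6.25) = (-59.5)/6.5 = -119/13 ≈ -9.1538.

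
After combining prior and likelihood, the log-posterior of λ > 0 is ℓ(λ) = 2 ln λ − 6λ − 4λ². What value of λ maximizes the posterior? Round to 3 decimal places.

λ̂_MAP = 0.250

ℓ'(λ) = 2/λ − 6 − 8λ. Setting this to zero and multiplying by λ: 8λ² + 6λ − 2 = 0.
λ = (−6 + √(6² + 4·8·2)) / (2·8) = (−6 + √100) / 16 = (−6 + 10)/16 = 1/4.
ℓ''(λ) = −2/λ² − 8 < 0, confirming a maximum.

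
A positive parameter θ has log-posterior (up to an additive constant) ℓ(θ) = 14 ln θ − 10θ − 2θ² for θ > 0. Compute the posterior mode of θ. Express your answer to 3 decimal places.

ℓ'(θ) = 14/θ − 10 − 4θ. Setting this to zero and multiplying by θ: 4θ² + 10θ − 14 = 0.
θ = (−10 + √(10² + 4·4·14)) / (2·4) = (−10 + √324) / 8 = (−10 + 18)/8 = 1.
ℓ''(θ) = −14/θ² − 4 < 0, confirming a maximum.

θ̂_MAP = 1.000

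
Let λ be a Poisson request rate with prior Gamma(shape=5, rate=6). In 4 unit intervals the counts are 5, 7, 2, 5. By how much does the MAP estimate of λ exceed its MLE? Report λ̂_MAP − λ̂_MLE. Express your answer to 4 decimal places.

Σxᵢ = 19. Posterior is Gamma(24, 10); MAP = (24−1)/10 = 23/10 ≈ 2.30000.
MLE = x̄ = 19/4 ≈ 4.75000.
Difference = 23/10 − 19/4 = -49/20 ≈ -2.4500.

MAP − MLE = -2.4500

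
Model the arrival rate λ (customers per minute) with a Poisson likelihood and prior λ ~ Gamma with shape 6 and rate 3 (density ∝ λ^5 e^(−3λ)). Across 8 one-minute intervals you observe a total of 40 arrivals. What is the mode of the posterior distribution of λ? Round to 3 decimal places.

Σxᵢ = 40, n = 8.
Posterior ∝ λ^5e^(−3λ) · λ^40e^(−8λ) = λ^45e^(−11λ), i.e. Gamma(shape=46, rate=11).
The mode of a Gamma(a, b) with a ≥ 1 (shape–rate) is (a−1)/b = 45/11 ≈ 4.091.

λ̂_MAP = 4.091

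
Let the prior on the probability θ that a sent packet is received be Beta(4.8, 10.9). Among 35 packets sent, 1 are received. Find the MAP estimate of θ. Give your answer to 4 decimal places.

Prior: Beta(4.8, 10.9).
Data: 1 success in 35 trials. The binomial likelihood contributes θ(1−θ)^34, so the posterior is Beta(4.8+1, 10.9+34) = Beta(5.8, 44.9).
For Beta(a, b) with a, b > 1 the mode is (a−1)/(a+b−2) = 4.8/48.7 ≈ 0.0986.

θ̂_MAP = 0.0986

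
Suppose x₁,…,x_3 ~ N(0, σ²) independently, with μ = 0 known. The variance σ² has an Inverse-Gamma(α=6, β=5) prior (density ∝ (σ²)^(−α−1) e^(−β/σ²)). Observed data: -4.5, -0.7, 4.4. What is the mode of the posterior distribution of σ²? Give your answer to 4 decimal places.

σ̂²_MAP = 2.9471

Sum of squared deviations about the known mean: SS = (-4.5−0)² + (-0.7−0)² + (4.4−0)² = 40.1.
The Normal likelihood contributes (σ²)^(−n/2) exp(−SS/(2σ²)), so the posterior is Inverse-Gamma(α + n/2, β + SS/2) = Inverse-Gamma(7.5, 25.05).
The mode of Inverse-Gamma(a, b) is b/(a+1) = 25.05/8.5 ≈ 2.9471.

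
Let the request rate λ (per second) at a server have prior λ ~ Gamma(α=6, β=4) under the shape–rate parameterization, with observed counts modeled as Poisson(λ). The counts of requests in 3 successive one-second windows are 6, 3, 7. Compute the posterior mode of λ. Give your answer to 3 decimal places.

Σxᵢ = 6+3+7 = 16, with n = 3.
Posterior ∝ λ^5e^(−4λ) · λ^16e^(−3λ) = λ^21e^(−7λ), i.e. Gamma(shape=22, rate=7).
The mode of a Gamma(a, b) with a ≥ 1 (shape–rate) is (a−1)/b = 21/7 ≈ 3.000.

λ̂_MAP = 3.000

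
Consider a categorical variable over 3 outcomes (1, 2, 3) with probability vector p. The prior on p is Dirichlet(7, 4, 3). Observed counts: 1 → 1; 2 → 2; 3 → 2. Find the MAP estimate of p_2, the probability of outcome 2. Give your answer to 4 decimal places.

MAP estimate: 0.3125

The posterior is Dirichlet(αᵢ + nᵢ) = Dirichlet(8, 6, 5).
For a Dirichlet(a₁,…,a_K) with all aᵢ > 1, the mode has j-th component (aⱼ − 1)/(Σaᵢ − K).
Here Σaᵢ = 19 and K = 3, so p_2 = (6 − 1)/(19 − 3) = 5/16 ≈ 0.3125.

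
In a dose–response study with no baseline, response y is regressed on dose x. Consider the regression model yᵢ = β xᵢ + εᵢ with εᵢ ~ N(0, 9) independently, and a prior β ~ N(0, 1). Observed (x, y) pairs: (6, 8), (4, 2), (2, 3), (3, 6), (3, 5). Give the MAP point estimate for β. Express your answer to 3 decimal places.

log p(β | y) = −Σ(yᵢ − βxᵢ)²/(2·9) − β²/(2·1) + const.
Setting the derivative to zero: Σxᵢ(yᵢ − βxᵢ)/9 − β/1 = 0, so β = Σxᵢyᵢ / (Σxᵢ² + σ²/τ²).
Σxᵢyᵢ = 6·8 + 4·2 + 2·3 + 3·6 + 3·5 = 95; Σxᵢ² = 74; σ²/τ² = 9.
β̂_MAP = 95 / (74 + 9) = 95/83 ≈ 1.145.

β̂_MAP = 1.145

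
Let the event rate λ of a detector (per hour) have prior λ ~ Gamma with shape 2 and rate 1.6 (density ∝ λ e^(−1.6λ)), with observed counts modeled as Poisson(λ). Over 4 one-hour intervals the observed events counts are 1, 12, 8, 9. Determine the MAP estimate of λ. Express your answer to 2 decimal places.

λ̂_MAP = 5.54

Σxᵢ = 1+12+8+9 = 30, with n = 4.
Posterior ∝ λe^(−1.6λ) · λ^30e^(−4λ) = λ^31e^(−5.6λ), i.e. Gamma(shape=32, rate=5.6).
The mode of a Gamma(a, b) with a ≥ 1 (shape–rate) is (a−1)/b = 31/5.6 ≈ 5.54.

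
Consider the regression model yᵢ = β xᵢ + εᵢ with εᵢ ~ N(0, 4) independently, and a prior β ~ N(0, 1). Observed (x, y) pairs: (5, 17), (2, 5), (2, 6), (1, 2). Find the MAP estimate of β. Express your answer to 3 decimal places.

β̂_MAP = 2.868

log p(β | y) = −Σ(yᵢ − βxᵢ)²/(2·4) − β²/(2·1) + const.
Setting the derivative to zero: Σxᵢ(yᵢ − βxᵢ)/4 − β/1 = 0, so β = Σxᵢyᵢ / (Σxᵢ² + σ²/τ²).
Σxᵢyᵢ = 5·17 + 2·5 + 2·6 + 1·2 = 109; Σxᵢ² = 34; σ²/τ² = 4.
β̂_MAP = 109 / (34 + 4) = 109/38 ≈ 2.868.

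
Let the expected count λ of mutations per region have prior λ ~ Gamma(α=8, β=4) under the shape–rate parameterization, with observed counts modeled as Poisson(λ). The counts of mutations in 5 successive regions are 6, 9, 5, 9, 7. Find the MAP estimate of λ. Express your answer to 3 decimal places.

Σxᵢ = 6+9+5+9+7 = 36, with n = 5.
Posterior ∝ λ^7e^(−4λ) · λ^36e^(−5λ) = λ^43e^(−9λ), i.e. Gamma(shape=44, rate=9).
The mode of a Gamma(a, b) with a ≥ 1 (shape–rate) is (a−1)/b = 43/9 ≈ 4.778.

λ̂_MAP = 4.778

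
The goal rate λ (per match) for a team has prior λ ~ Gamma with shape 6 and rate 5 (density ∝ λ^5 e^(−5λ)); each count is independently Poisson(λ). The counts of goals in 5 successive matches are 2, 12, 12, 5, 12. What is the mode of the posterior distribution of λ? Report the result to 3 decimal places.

λ̂_MAP = 4.800

Σxᵢ = 2+12+12+5+12 = 43, with n = 5.
Posterior ∝ λ^5e^(−5λ) · λ^43e^(−5λ) = λ^48e^(−10λ), i.e. Gamma(shape=49, rate=10).
The mode of a Gamma(a, b) with a ≥ 1 (shape–rate) is (a−1)/b = 48/10 ≈ 4.800.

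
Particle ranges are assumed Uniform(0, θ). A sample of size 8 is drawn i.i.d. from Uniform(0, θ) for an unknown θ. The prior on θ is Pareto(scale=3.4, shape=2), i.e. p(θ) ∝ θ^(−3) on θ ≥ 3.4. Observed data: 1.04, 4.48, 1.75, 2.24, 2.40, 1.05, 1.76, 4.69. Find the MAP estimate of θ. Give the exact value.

θ̂_MAP = 4.69

The Uniform(0, θ) likelihood is θ^(−n) for θ ≥ max(xᵢ), zero otherwise. Here max(xᵢ) = 4.69.
Posterior ∝ θ^(−3) · θ^(−8) = θ^(−11) on θ ≥ max(3.4, 4.69) = 4.69.
This density is strictly decreasing in θ, so the posterior mode lies at the lower boundary of the support.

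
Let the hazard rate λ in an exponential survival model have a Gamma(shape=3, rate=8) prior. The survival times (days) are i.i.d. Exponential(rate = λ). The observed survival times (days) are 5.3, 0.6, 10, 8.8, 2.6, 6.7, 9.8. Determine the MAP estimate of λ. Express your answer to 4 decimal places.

λ̂_MAP = 0.1737

The Exponential(rate=λ) likelihood is ∝ λ^n e^(−λΣtᵢ). Here n = 7 and Σtᵢ = 5.3 + 0.6 + 10 + 8.8 + 2.6 + 6.7 + 9.8 = 43.8.
Posterior ∝ λ^2e^(−8λ) · λ^7e^(−43.8λ) = λ^9e^(−51.8λ), i.e. Gamma(10, 51.8).
Mode = (a−1)/b = 9/51.8 ≈ 0.1737.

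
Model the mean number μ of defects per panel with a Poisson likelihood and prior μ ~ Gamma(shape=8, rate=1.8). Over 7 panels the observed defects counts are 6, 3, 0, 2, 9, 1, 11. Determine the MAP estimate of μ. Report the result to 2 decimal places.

μ̂_MAP = 4.43

Σxᵢ = 6+3+0+2+9+1+11 = 32, with n = 7.
Posterior ∝ μ^7e^(−1.8μ) · μ^32e^(−7μ) = μ^39e^(−8.8μ), i.e. Gamma(shape=40, rate=8.8).
The mode of a Gamma(a, b) with a ≥ 1 (shape–rate) is (a−1)/b = 39/8.8 ≈ 4.43.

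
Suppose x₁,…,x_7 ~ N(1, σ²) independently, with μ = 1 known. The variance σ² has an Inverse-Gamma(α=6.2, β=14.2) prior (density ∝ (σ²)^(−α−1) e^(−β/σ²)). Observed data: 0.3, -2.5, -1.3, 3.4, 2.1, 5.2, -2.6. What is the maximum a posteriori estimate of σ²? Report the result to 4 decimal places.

σ̂²_MAP = 3.9252

Sum of squared deviations about the known mean: SS = (0.3−1)² + (-2.5−1)² + (-1.3−1)² + (3.4−1)² + (2.1−1)² + (5.2−1)² + (-2.6−1)² = 55.6.
The Normal likelihood contributes (σ²)^(−n/2) exp(−SS/(2σ²)), so the posterior is Inverse-Gamma(α + n/2, β + SS/2) = Inverse-Gamma(9.7, 42).
The mode of Inverse-Gamma(a, b) is b/(a+1) = 42/10.7 ≈ 3.9252.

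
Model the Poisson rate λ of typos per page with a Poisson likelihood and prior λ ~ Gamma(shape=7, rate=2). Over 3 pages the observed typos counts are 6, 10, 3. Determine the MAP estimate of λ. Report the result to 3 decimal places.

λ̂_MAP = 5.000

Σxᵢ = 6+10+3 = 19, with n = 3.
Posterior ∝ λ^6e^(−2λ) · λ^19e^(−3λ) = λ^25e^(−5λ), i.e. Gamma(shape=26, rate=5).
The mode of a Gamma(a, b) with a ≥ 1 (shape–rate) is (a−1)/b = 25/5 ≈ 5.000.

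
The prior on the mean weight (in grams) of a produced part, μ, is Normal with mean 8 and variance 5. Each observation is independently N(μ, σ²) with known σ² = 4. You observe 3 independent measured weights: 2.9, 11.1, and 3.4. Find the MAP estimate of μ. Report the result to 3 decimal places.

μ̂_MAP = 6.263

n = 3; x̄ = (2.9 + 11.1 + 3.4)/3 = 17.4/3 = 5.8.
For a Normal prior and Normal likelihood with known variance, the posterior is Normal; its mode equals its mean, the precision-weighted average.
Prior precision 1/σ₀² = 1/5 = 0.2; data precision n/σ² = 3/4 = 0.75.
μ̂ = (0.2·8 + 0.75·5.8) / (0.2 + 0.75) = 5.95/0.95 = 119/19 ≈ 6.263.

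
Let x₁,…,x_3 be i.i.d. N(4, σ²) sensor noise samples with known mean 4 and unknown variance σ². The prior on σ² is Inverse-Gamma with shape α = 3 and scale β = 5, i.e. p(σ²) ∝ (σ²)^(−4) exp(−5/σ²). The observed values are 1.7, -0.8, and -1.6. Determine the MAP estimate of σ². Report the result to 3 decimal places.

Sum of squared deviations about the known mean: SS = (1.7−4)² + (-0.8−4)² + (-1.6−4)² = 59.69.
The Normal likelihood contributes (σ²)^(−n/2) exp(−SS/(2σ²)), so the posterior is Inverse-Gamma(α + n/2, β + SS/2) = Inverse-Gamma(4.5, 34.845).
The mode of Inverse-Gamma(a, b) is b/(a+1) = 34.845/5.5 ≈ 6.335.

σ̂²_MAP = 6.335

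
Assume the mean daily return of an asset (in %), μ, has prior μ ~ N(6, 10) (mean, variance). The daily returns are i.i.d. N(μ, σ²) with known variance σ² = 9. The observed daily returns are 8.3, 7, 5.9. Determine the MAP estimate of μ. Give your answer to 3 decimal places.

n = 3; x̄ = (8.3 + 7 + 5.9)/3 = 21.2/3 = 106/15 ≈ 7.0667.
For a Normal prior and Normal likelihood with known variance, the posterior is Normal; its mode equals its mean, the precision-weighted average.
Prior precision 1/σ₀² = 1/10 = 0.1; data precision n/σ² = 3/9 = 1/3.
μ̂ = (0.1·6 + (1/3)·(106/15)) / (0.1 + 1/3) = (133/45)/(13/30) = 266/39 ≈ 6.821.

μ̂_MAP = 6.821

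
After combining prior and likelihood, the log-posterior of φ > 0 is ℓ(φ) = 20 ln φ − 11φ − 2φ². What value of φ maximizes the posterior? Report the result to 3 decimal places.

ℓ'(φ) = 20/φ − 11 − 4φ. Setting this to zero and multiplying by φ: 4φ² + 11φ − 20 = 0.
φ = (−11 + √(11² + 4·4·20)) / (2·4) = (−11 + √441) / 8 = (−11 + 21)/8 = 5/4.
ℓ''(φ) = −20/φ² − 4 < 0, confirming a maximum.

φ̂_MAP = 1.250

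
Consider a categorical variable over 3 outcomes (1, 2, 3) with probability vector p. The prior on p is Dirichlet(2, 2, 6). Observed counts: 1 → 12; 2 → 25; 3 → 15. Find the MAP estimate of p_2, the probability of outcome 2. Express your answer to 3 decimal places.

MAP estimate: 0.441

The posterior is Dirichlet(αᵢ + nᵢ) = Dirichlet(14, 27, 21).
For a Dirichlet(a₁,…,a_K) with all aᵢ > 1, the mode has j-th component (aⱼ − 1)/(Σaᵢ − K).
Here Σaᵢ = 62 and K = 3, so p_2 = (27 − 1)/(62 − 3) = 26/59 ≈ 0.441.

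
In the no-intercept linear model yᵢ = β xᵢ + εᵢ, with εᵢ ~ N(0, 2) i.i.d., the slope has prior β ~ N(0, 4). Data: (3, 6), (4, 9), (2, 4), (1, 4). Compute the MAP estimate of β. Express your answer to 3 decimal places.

β̂_MAP = 2.164

log p(β | y) = −Σ(yᵢ − βxᵢ)²/(2·2) − β²/(2·4) + const.
Setting the derivative to zero: Σxᵢ(yᵢ − βxᵢ)/2 − β/4 = 0, so β = Σxᵢyᵢ / (Σxᵢ² + σ²/τ²).
Σxᵢyᵢ = 3·6 + 4·9 + 2·4 + 1·4 = 66; Σxᵢ² = 30; σ²/τ² = 0.5.
β̂_MAP = 66 / (30 + 0.5) = 66/30.5 ≈ 2.164.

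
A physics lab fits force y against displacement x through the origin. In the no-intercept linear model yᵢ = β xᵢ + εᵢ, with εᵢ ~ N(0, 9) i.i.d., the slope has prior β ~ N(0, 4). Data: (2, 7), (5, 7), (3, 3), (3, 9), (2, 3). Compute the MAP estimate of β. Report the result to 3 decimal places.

log p(β | y) = −Σ(yᵢ − βxᵢ)²/(2·9) − β²/(2·4) + const.
Setting the derivative to zero: Σxᵢ(yᵢ − βxᵢ)/9 − β/4 = 0, so β = Σxᵢyᵢ / (Σxᵢ² + σ²/τ²).
Σxᵢyᵢ = 2·7 + 5·7 + 3·3 + 3·9 + 2·3 = 91; Σxᵢ² = 51; σ²/τ² = 2.25.
β̂_MAP = 91 / (51 + 2.25) = 91/53.25 ≈ 1.709.

β̂_MAP = 1.709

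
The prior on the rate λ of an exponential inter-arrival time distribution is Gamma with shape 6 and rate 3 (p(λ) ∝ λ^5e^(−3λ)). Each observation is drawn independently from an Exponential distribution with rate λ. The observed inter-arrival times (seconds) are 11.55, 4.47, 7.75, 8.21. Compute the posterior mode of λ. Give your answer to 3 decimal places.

The Exponential(rate=λ) likelihood is ∝ λ^n e^(−λΣtᵢ). Here n = 4 and Σtᵢ = 11.55 + 4.47 + 7.75 + 8.21 = 31.98.
Posterior ∝ λ^5e^(−3λ) · λ^4e^(−31.98λ) = λ^9e^(−34.98λ), i.e. Gamma(10, 34.98).
Mode = (a−1)/b = 9/34.98 ≈ 0.257.

λ̂_MAP = 0.257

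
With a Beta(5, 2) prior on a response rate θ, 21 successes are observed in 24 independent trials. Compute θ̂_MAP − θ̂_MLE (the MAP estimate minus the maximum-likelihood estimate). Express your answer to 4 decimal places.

MAP − MLE = -0.0129

Posterior is Beta(26, 5); MAP = (26−1)/(31−2) = 25/29 ≈ 0.86207.
MLE ignores the prior: θ̂_MLE = k/n = 21/24 ≈ 0.87500.
Difference = 25/29 − 21/24 = -3/232 ≈ -0.0129.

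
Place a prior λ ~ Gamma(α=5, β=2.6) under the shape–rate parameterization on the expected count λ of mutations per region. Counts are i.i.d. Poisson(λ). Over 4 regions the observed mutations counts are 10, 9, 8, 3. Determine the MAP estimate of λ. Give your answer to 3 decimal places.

Σxᵢ = 10+9+8+3 = 30, with n = 4.
Posterior ∝ λ^4e^(−2.6λ) · λ^30e^(−4λ) = λ^34e^(−6.6λ), i.e. Gamma(shape=35, rate=6.6).
The mode of a Gamma(a, b) with a ≥ 1 (shape–rate) is (a−1)/b = 34/6.6 ≈ 5.152.

λ̂_MAP = 5.152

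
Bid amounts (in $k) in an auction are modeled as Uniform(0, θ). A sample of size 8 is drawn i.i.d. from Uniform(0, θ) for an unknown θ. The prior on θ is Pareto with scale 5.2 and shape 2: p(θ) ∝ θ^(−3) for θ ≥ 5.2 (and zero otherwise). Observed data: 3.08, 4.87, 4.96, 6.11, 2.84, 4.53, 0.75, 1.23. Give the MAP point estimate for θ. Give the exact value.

θ̂_MAP = 6.11

The Uniform(0, θ) likelihood is θ^(−n) for θ ≥ max(xᵢ), zero otherwise. Here max(xᵢ) = 6.11.
Posterior ∝ θ^(−3) · θ^(−8) = θ^(−11) on θ ≥ max(5.2, 6.11) = 6.11.
This density is strictly decreasing in θ, so the posterior mode lies at the lower boundary of the support.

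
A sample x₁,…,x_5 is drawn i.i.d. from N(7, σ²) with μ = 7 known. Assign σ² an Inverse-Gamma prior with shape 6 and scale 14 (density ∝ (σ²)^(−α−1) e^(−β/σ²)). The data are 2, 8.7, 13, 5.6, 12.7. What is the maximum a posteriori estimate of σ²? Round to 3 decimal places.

σ̂²_MAP = 6.649

Sum of squared deviations about the known mean: SS = (2−7)² + (8.7−7)² + (13−7)² + (5.6−7)² + (12.7−7)² = 98.34.
The Normal likelihood contributes (σ²)^(−n/2) exp(−SS/(2σ²)), so the posterior is Inverse-Gamma(α + n/2, β + SS/2) = Inverse-Gamma(8.5, 63.17).
The mode of Inverse-Gamma(a, b) is b/(a+1) = 63.17/9.5 ≈ 6.649.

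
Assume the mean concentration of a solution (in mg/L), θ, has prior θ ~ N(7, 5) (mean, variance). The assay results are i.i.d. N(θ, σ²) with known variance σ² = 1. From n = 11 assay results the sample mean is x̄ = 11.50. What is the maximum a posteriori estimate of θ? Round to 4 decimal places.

θ̂_MAP = 11.4196

n = 11, x̄ = 11.50.
For a Normal prior and Normal likelihood with known variance, the posterior is Normal; its mode equals its mean, the precision-weighted average.
Prior precision 1/σ₀² = 1/5 = 0.2; data precision n/σ² = 11/1 = 11.
θ̂ = (0.2·7 + 11·11.5) / (0.2 + 11) = 127.9/11.2 = 1279/112 ≈ 11.4196.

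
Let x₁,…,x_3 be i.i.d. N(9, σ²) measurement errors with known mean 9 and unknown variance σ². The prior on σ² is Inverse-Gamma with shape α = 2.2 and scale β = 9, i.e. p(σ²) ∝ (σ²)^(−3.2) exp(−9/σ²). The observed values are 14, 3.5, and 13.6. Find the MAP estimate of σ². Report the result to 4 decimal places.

Sum of squared deviations about the known mean: SS = (14−9)² + (3.5−9)² + (13.6−9)² = 76.41.
The Normal likelihood contributes (σ²)^(−n/2) exp(−SS/(2σ²)), so the posterior is Inverse-Gamma(α + n/2, β + SS/2) = Inverse-Gamma(3.7, 47.205).
The mode of Inverse-Gamma(a, b) is b/(a+1) = 47.205/4.7 ≈ 10.0436.

σ̂²_MAP = 10.0436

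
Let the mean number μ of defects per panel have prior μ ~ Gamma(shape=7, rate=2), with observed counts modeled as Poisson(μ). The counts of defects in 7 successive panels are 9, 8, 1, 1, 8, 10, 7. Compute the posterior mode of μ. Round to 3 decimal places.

μ̂_MAP = 5.556

Σxᵢ = 9+8+1+1+8+10+7 = 44, with n = 7.
Posterior ∝ μ^6e^(−2μ) · μ^44e^(−7μ) = μ^50e^(−9μ), i.e. Gamma(shape=51, rate=9).
The mode of a Gamma(a, b) with a ≥ 1 (shape–rate) is (a−1)/b = 50/9 ≈ 5.556.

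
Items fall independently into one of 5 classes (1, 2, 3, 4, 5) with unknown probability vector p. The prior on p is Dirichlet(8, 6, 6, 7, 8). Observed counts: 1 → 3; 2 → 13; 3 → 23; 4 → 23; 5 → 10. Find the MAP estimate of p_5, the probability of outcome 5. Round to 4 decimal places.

The posterior is Dirichlet(αᵢ + nᵢ) = Dirichlet(11, 19, 29, 30, 18).
For a Dirichlet(a₁,…,a_K) with all aᵢ > 1, the mode has j-th component (aⱼ − 1)/(Σaᵢ − K).
Here Σaᵢ = 107 and K = 5, so p_5 = (18 − 1)/(107 − 5) = 17/102 ≈ 0.1667.

MAP estimate: 0.1667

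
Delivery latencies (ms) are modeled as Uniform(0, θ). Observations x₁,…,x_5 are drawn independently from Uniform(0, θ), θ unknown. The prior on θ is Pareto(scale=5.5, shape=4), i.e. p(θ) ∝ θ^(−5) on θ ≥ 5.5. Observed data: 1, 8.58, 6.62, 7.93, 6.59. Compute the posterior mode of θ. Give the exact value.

θ̂_MAP = 8.58

The Uniform(0, θ) likelihood is θ^(−n) for θ ≥ max(xᵢ), zero otherwise. Here max(xᵢ) = 8.58.
Posterior ∝ θ^(−5) · θ^(−5) = θ^(−10) on θ ≥ max(5.5, 8.58) = 8.58.
This density is strictly decreasing in θ, so the posterior mode lies at the lower boundary of the support.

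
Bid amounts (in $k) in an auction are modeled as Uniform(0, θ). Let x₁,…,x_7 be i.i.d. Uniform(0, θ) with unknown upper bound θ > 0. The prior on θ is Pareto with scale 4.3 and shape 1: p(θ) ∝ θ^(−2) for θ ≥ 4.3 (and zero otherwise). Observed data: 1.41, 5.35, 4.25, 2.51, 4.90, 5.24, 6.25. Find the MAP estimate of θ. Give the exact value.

θ̂_MAP = 6.25

The Uniform(0, θ) likelihood is θ^(−n) for θ ≥ max(xᵢ), zero otherwise. Here max(xᵢ) = 6.25.
Posterior ∝ θ^(−2) · θ^(−7) = θ^(−9) on θ ≥ max(4.3, 6.25) = 6.25.
This density is strictly decreasing in θ, so the posterior mode lies at the lower boundary of the support.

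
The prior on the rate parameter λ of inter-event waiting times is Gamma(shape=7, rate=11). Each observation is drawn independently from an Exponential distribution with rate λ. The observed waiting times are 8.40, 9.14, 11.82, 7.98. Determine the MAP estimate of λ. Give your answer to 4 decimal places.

λ̂_MAP = 0.2069

The Exponential(rate=λ) likelihood is ∝ λ^n e^(−λΣtᵢ). Here n = 4 and Σtᵢ = 8.40 + 9.14 + 11.82 + 7.98 = 37.34.
Posterior ∝ λ^6e^(−11λ) · λ^4e^(−37.34λ) = λ^10e^(−48.34λ), i.e. Gamma(11, 48.34).
Mode = (a−1)/b = 10/48.34 ≈ 0.2069.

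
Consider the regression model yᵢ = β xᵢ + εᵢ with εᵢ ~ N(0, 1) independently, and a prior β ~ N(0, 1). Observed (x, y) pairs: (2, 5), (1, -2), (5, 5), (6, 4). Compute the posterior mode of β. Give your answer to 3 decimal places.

log p(β | y) = −Σ(yᵢ − βxᵢ)²/(2·1) − β²/(2·1) + const.
Setting the derivative to zero: Σxᵢ(yᵢ − βxᵢ)/1 − β/1 = 0, so β = Σxᵢyᵢ / (Σxᵢ² + σ²/τ²).
Σxᵢyᵢ = 2·5 + 1·(-2) + 5·5 + 6·4 = 57; Σxᵢ² = 66; σ²/τ² = 1.
β̂_MAP = 57 / (66 + 1) = 57/67 ≈ 0.851.

β̂_MAP = 0.851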